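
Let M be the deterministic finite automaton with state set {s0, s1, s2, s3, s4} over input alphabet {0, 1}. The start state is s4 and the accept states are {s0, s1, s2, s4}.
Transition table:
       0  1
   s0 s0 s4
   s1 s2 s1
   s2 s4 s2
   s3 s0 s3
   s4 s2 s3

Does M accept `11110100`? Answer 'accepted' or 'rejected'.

s4 --1--> s3
s3 --1--> s3
s3 --1--> s3
s3 --1--> s3
s3 --0--> s0
s0 --1--> s4
s4 --0--> s2
s2 --0--> s4
End in state s4, which is an accepting state.

accepted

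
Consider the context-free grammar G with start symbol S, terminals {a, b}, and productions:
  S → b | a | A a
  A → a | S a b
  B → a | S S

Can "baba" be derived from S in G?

S ⇒ Aa ⇒ Saba ⇒ baba

yes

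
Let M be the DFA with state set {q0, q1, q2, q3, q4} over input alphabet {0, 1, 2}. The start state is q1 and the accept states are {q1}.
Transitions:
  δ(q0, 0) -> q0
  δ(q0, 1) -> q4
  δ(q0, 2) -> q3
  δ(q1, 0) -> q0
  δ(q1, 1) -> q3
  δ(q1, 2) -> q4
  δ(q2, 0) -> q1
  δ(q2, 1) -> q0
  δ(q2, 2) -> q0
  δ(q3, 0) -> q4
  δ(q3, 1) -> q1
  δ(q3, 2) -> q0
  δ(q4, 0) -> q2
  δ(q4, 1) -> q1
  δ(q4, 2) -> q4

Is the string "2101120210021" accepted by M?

q1 --2--> q4
q4 --1--> q1
q1 --0--> q0
q0 --1--> q4
q4 --1--> q1
q1 --2--> q4
q4 --0--> q2
q2 --2--> q0
q0 --1--> q4
q4 --0--> q2
q2 --0--> q1
q1 --2--> q4
q4 --1--> q1
End in state q1, which is an accepting state.

accepted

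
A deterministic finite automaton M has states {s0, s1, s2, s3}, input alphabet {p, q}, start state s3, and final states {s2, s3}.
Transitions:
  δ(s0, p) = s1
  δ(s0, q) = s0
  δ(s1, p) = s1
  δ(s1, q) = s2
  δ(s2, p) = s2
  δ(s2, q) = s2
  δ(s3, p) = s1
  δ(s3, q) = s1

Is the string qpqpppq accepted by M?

accepted

s3 --q--> s1
s1 --p--> s1
s1 --q--> s2
s2 --p--> s2
s2 --p--> s2
s2 --p--> s2
s2 --q--> s2
End in state s2, which is an accepting state.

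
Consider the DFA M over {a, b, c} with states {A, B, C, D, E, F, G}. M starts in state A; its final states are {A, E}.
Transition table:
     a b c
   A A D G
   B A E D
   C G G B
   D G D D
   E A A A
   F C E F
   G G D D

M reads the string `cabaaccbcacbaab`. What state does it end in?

A --c--> G
G --a--> G
G --b--> D
D --a--> G
G --a--> G
G --c--> D
D --c--> D
D --b--> D
D --c--> D
D --a--> G
G --c--> D
D --b--> D
D --a--> G
G --a--> G
G --b--> D

D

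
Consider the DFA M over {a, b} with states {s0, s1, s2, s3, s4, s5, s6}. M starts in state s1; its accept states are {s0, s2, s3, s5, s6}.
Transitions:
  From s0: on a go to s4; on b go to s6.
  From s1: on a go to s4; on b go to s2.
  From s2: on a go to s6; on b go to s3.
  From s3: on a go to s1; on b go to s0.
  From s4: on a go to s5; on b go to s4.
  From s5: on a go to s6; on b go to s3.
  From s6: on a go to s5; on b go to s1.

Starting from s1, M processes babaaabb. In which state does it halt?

s2

s1 --b--> s2
s2 --a--> s6
s6 --b--> s1
s1 --a--> s4
s4 --a--> s5
s5 --a--> s6
s6 --b--> s1
s1 --b--> s2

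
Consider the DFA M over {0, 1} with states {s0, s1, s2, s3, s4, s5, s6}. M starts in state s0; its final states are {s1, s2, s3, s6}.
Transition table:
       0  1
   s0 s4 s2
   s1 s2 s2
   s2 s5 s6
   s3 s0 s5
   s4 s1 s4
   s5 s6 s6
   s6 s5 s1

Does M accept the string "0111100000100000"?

rejected

s0 --0--> s4
s4 --1--> s4
s4 --1--> s4
s4 --1--> s4
s4 --1--> s4
s4 --0--> s1
s1 --0--> s2
s2 --0--> s5
s5 --0--> s6
s6 --0--> s5
s5 --1--> s6
s6 --0--> s5
s5 --0--> s6
s6 --0--> s5
s5 --0--> s6
s6 --0--> s5
End in state s5, which is not an accepting state.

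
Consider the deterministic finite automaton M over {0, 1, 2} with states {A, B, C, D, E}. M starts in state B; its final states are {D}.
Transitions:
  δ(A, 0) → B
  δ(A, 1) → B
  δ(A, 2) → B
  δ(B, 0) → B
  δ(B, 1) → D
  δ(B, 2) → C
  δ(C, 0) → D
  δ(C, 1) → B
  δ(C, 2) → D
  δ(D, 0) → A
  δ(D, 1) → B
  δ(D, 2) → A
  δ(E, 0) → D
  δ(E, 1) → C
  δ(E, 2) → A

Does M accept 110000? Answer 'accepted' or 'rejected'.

rejected

B --1--> D
D --1--> B
B --0--> B
B --0--> B
B --0--> B
B --0--> B
End in state B, which is not an accepting state.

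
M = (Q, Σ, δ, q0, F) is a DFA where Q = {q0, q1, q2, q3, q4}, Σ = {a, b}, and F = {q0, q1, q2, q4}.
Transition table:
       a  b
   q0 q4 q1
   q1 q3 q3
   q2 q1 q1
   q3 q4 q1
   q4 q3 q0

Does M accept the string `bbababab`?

accepted

q0 --b--> q1
q1 --b--> q3
q3 --a--> q4
q4 --b--> q0
q0 --a--> q4
q4 --b--> q0
q0 --a--> q4
q4 --b--> q0
End in state q0, which is an accepting state.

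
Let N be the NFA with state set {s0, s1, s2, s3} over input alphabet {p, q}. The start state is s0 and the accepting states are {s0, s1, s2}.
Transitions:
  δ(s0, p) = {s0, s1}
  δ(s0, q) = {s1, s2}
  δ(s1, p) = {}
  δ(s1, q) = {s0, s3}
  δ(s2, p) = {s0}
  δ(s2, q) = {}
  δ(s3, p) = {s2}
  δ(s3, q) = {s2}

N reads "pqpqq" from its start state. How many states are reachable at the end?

4

Start: {s0}
read p: {s0, s1}
read q: {s0, s1, s2, s3}
read p: {s0, s1, s2}
read q: {s0, s1, s2, s3}
read q: {s0, s1, s2, s3}
Final reachable set {s0, s1, s2, s3} has 4 states.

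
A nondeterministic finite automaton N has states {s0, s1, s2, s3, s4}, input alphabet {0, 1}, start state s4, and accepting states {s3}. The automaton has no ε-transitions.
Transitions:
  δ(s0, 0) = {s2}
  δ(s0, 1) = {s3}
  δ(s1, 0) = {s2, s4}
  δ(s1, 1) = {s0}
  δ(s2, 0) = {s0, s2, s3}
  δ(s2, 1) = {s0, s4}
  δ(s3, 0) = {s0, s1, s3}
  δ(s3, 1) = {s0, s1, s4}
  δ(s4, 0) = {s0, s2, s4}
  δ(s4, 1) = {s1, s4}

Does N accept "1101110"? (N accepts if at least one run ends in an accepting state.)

accepted

Start: {s4}
read 1: {s1, s4}
read 1: {s0, s1, s4}
read 0: {s0, s2, s4}
read 1: {s0, s1, s3, s4}
read 1: {s0, s1, s3, s4}
read 1: {s0, s1, s3, s4}
read 0: {s0, s1, s2, s3, s4}
Reachable ∩ accepting = {s3} — nonempty.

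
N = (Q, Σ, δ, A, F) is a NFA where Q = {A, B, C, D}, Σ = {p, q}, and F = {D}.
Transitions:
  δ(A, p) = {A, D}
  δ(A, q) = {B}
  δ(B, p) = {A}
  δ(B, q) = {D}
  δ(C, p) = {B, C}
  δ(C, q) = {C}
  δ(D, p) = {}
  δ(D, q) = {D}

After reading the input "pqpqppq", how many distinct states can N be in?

Start: {A}
read p: {A, D}
read q: {B, D}
read p: {A}
read q: {B}
read p: {A}
read p: {A, D}
read q: {B, D}
Final reachable set {B, D} has 2 states.

2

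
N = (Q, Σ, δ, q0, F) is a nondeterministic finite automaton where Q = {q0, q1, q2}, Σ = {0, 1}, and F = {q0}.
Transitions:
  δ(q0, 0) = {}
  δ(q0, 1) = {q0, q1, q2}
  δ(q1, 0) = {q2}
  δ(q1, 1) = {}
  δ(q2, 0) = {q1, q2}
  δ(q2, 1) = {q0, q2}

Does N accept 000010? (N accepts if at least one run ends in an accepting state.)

rejected

Start: {q0}
read 0: {}
The reachable set is empty and stays empty for the remaining 5 symbols.
Reachable ∩ accepting = {} — empty.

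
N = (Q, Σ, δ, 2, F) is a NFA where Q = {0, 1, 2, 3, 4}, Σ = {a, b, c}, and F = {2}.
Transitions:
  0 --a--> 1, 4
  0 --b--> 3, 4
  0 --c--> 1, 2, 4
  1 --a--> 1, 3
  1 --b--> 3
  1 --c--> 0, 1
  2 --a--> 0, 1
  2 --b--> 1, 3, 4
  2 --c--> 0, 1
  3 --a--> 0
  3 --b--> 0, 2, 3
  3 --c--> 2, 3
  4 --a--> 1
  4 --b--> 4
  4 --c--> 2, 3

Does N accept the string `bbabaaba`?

rejected

Start: {2}
read b: {1, 3, 4}
read b: {0, 2, 3, 4}
read a: {0, 1, 4}
read b: {3, 4}
read a: {0, 1}
read a: {1, 3, 4}
read b: {0, 2, 3, 4}
read a: {0, 1, 4}
Reachable ∩ accepting = {} — empty.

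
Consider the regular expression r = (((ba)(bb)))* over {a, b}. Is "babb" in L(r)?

yes

Split into 1 piece babb; each matches ((ba)(bb)).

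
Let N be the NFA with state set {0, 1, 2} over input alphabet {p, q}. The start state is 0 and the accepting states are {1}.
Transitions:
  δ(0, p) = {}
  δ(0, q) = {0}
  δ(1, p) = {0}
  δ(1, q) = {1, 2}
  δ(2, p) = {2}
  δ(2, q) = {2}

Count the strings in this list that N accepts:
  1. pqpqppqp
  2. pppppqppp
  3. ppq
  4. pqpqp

0

pqpqppqp: rejected
pppppqppp: rejected
ppq: rejected
pqpqp: rejected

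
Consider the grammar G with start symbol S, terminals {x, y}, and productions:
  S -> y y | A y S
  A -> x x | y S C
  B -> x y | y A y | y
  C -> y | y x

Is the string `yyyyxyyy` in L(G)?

yes

S ⇒ AyS ⇒ ySCyS ⇒ yyyCyS ⇒ yyyyxyS ⇒ yyyyxyyy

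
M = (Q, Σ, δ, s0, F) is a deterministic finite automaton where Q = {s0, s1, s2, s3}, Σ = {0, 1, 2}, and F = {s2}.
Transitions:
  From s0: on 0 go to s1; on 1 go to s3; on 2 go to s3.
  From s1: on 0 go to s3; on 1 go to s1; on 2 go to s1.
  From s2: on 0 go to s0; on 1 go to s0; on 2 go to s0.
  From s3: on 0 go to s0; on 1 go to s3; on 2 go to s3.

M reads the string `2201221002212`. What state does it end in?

s1

s0 --2--> s3
s3 --2--> s3
s3 --0--> s0
s0 --1--> s3
s3 --2--> s3
s3 --2--> s3
s3 --1--> s3
s3 --0--> s0
s0 --0--> s1
s1 --2--> s1
s1 --2--> s1
s1 --1--> s1
s1 --2--> s1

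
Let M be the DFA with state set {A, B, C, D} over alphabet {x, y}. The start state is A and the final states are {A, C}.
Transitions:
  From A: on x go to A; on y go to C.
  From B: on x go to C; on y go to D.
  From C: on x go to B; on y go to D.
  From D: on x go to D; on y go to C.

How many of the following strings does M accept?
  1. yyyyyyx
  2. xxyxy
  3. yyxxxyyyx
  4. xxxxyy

yyyyyyx: rejected
xxyxy: rejected
yyxxxyyyx: rejected
xxxxyy: rejected

0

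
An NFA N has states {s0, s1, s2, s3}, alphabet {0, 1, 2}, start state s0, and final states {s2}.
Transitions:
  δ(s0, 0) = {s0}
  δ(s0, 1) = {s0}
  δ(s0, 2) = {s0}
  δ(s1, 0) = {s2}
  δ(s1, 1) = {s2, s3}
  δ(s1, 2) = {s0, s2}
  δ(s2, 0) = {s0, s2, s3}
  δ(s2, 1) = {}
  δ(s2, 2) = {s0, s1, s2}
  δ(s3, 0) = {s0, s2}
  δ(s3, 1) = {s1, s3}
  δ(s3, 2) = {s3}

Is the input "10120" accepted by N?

rejected

Start: {s0}
read 1: {s0}
read 0: {s0}
read 1: {s0}
read 2: {s0}
read 0: {s0}
Reachable ∩ accepting = {} — empty.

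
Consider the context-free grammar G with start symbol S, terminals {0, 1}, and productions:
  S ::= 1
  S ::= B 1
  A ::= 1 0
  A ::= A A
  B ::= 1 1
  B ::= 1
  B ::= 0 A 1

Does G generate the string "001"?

no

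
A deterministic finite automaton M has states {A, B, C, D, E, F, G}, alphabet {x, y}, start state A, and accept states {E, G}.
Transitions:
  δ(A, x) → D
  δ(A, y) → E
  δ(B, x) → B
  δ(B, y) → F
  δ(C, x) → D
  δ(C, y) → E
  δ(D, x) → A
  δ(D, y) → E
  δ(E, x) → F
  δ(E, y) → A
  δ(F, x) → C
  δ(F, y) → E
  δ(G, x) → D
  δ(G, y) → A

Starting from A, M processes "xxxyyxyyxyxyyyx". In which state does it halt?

A --x--> D
D --x--> A
A --x--> D
D --y--> E
E --y--> A
A --x--> D
D --y--> E
E --y--> A
A --x--> D
D --y--> E
E --x--> F
F --y--> E
E --y--> A
A --y--> E
E --x--> F

F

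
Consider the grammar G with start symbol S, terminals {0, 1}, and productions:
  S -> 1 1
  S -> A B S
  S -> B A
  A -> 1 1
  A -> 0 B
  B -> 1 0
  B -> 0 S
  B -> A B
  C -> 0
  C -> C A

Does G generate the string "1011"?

yes

S ⇒ BA ⇒ 10A ⇒ 1011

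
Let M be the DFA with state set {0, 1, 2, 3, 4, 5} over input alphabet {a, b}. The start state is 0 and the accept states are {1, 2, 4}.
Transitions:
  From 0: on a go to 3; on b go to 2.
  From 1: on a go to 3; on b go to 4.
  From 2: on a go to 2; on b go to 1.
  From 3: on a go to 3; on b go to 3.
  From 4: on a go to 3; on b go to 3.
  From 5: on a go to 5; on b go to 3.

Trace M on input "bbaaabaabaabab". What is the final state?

3

0 --b--> 2
2 --b--> 1
1 --a--> 3
3 --a--> 3
3 --a--> 3
3 --b--> 3
3 --a--> 3
3 --a--> 3
3 --b--> 3
3 --a--> 3
3 --a--> 3
3 --b--> 3
3 --a--> 3
3 --b--> 3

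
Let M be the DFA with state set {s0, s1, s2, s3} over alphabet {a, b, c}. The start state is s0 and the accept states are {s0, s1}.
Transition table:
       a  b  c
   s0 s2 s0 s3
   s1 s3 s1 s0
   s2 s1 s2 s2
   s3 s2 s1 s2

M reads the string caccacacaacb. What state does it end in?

s0 --c--> s3
s3 --a--> s2
s2 --c--> s2
s2 --c--> s2
s2 --a--> s1
s1 --c--> s0
s0 --a--> s2
s2 --c--> s2
s2 --a--> s1
s1 --a--> s3
s3 --c--> s2
s2 --b--> s2

s2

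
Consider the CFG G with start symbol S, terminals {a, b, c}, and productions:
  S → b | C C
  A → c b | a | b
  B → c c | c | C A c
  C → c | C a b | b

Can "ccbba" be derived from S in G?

no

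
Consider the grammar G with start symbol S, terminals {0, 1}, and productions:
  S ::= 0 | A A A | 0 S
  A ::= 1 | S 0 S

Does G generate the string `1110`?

no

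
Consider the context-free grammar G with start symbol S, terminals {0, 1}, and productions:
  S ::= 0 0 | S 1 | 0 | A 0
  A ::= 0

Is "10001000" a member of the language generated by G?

no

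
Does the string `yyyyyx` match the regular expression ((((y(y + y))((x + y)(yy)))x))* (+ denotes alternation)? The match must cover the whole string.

Split into 1 piece yyyyyx; each matches (((y(y+y))((x+y)(yy)))x).

yes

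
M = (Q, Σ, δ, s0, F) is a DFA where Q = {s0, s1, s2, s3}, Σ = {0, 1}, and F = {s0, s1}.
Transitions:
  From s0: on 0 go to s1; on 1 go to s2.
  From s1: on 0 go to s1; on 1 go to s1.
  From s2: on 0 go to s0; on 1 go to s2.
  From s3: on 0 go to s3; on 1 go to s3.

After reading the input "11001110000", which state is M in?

s0 --1--> s2
s2 --1--> s2
s2 --0--> s0
s0 --0--> s1
s1 --1--> s1
s1 --1--> s1
s1 --1--> s1
s1 --0--> s1
s1 --0--> s1
s1 --0--> s1
s1 --0--> s1

s1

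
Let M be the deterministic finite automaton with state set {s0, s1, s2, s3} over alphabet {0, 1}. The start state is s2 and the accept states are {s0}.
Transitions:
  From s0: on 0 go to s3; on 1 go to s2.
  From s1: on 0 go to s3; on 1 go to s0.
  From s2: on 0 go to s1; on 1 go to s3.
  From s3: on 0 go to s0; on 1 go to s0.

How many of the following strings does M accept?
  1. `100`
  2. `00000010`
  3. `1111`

`100`: rejected
`00000010`: rejected
`1111`: rejected

0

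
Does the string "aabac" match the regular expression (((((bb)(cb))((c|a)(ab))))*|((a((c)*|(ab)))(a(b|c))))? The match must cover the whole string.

yes

The right alternative ((a((c)*|(ab)))(a(b|c))) matches aabac.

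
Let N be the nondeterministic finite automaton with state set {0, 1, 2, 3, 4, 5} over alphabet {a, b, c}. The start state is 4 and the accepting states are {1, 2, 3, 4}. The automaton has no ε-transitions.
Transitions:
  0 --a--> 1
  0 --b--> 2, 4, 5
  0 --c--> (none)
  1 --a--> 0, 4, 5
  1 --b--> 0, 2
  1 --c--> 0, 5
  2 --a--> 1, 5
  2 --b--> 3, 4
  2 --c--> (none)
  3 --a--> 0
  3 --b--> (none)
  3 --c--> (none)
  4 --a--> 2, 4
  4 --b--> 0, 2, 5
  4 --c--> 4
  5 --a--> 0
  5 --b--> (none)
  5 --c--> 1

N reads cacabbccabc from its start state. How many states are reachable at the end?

2

Start: {4}
read c: {4}
read a: {2, 4}
read c: {4}
read a: {2, 4}
read b: {0, 2, 3, 4, 5}
read b: {0, 2, 3, 4, 5}
read c: {1, 4}
read c: {0, 4, 5}
read a: {0, 1, 2, 4}
read b: {0, 2, 3, 4, 5}
read c: {1, 4}
Final reachable set {1, 4} has 2 states.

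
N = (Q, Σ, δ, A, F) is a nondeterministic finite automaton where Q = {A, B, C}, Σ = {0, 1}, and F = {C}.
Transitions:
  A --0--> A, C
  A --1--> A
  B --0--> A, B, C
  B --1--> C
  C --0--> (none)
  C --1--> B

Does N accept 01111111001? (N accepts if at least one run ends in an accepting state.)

Start: {A}
read 0: {A, C}
read 1: {A, B}
read 1: {A, C}
read 1: {A, B}
read 1: {A, C}
read 1: {A, B}
read 1: {A, C}
read 1: {A, B}
read 0: {A, B, C}
read 0: {A, B, C}
read 1: {A, B, C}
Reachable ∩ accepting = {C} — nonempty.

accepted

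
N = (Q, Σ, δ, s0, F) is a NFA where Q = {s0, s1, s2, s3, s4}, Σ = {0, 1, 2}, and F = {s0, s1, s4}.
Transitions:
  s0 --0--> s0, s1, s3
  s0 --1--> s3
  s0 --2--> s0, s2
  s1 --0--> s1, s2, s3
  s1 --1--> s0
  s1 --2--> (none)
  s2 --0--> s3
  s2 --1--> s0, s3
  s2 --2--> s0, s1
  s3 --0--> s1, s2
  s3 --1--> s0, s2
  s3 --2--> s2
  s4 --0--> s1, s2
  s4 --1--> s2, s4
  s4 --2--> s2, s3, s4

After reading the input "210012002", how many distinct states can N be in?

3

Start: {s0}
read 2: {s0, s2}
read 1: {s0, s3}
read 0: {s0, s1, s2, s3}
read 0: {s0, s1, s2, s3}
read 1: {s0, s2, s3}
read 2: {s0, s1, s2}
read 0: {s0, s1, s2, s3}
read 0: {s0, s1, s2, s3}
read 2: {s0, s1, s2}
Final reachable set {s0, s1, s2} has 3 states.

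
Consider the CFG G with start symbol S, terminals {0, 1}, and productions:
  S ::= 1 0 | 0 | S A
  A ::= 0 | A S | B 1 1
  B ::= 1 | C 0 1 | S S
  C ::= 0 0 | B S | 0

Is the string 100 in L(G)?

yes

S ⇒ SA ⇒ 10A ⇒ 100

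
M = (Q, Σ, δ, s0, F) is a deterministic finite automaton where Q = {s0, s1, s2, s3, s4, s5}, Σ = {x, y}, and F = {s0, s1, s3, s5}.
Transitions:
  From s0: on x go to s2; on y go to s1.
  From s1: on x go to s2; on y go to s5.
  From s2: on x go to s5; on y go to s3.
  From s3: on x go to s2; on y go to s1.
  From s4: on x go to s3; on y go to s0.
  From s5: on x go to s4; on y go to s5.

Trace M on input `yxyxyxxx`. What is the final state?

s0 --y--> s1
s1 --x--> s2
s2 --y--> s3
s3 --x--> s2
s2 --y--> s3
s3 --x--> s2
s2 --x--> s5
s5 --x--> s4

s4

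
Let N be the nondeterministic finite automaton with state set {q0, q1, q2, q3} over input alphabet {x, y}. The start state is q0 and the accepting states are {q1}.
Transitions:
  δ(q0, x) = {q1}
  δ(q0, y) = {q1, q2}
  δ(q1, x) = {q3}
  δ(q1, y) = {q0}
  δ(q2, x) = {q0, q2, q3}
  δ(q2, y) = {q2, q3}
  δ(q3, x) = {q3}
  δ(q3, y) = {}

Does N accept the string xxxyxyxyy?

rejected

Start: {q0}
read x: {q1}
read x: {q3}
read x: {q3}
read y: {}
The reachable set is empty and stays empty for the remaining 5 symbols.
Reachable ∩ accepting = {} — empty.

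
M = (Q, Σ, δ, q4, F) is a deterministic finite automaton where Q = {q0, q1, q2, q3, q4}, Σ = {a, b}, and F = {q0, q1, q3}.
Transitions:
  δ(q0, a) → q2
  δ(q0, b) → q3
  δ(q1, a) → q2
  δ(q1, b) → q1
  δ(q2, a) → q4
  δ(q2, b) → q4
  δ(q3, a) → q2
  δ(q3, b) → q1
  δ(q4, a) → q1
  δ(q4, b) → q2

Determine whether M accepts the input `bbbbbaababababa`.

accepted

q4 --b--> q2
q2 --b--> q4
q4 --b--> q2
q2 --b--> q4
q4 --b--> q2
q2 --a--> q4
q4 --a--> q1
q1 --b--> q1
q1 --a--> q2
q2 --b--> q4
q4 --a--> q1
q1 --b--> q1
q1 --a--> q2
q2 --b--> q4
q4 --a--> q1
End in state q1, which is an accepting state.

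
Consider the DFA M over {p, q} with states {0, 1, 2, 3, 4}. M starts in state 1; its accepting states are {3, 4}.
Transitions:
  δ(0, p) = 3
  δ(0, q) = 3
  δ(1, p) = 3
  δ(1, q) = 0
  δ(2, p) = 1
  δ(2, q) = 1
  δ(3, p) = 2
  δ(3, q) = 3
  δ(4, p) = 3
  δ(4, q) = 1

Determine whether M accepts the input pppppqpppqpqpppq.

1 --p--> 3
3 --p--> 2
2 --p--> 1
1 --p--> 3
3 --p--> 2
2 --q--> 1
1 --p--> 3
3 --p--> 2
2 --p--> 1
1 --q--> 0
0 --p--> 3
3 --q--> 3
3 --p--> 2
2 --p--> 1
1 --p--> 3
3 --q--> 3
End in state 3, which is an accepting state.

accepted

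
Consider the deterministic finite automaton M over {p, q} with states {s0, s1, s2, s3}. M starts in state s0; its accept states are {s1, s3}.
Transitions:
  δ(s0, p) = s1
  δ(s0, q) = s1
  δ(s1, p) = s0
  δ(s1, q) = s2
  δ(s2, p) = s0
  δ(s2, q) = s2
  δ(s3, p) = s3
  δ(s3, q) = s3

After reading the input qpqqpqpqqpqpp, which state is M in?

s0 --q--> s1
s1 --p--> s0
s0 --q--> s1
s1 --q--> s2
s2 --p--> s0
s0 --q--> s1
s1 --p--> s0
s0 --q--> s1
s1 --q--> s2
s2 --p--> s0
s0 --q--> s1
s1 --p--> s0
s0 --p--> s1

s1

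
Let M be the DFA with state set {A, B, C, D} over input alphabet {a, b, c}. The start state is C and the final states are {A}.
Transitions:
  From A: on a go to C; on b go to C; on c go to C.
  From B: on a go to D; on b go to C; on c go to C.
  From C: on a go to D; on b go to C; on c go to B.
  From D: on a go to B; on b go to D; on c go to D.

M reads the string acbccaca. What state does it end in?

D

C --a--> D
D --c--> D
D --b--> D
D --c--> D
D --c--> D
D --a--> B
B --c--> C
C --a--> D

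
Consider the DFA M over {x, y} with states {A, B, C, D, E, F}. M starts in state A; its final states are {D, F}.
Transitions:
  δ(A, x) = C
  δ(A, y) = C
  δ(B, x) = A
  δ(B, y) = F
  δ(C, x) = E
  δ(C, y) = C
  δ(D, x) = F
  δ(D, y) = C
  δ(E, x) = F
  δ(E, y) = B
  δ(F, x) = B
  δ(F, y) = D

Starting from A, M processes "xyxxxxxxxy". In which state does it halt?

D

A --x--> C
C --y--> C
C --x--> E
E --x--> F
F --x--> B
B --x--> A
A --x--> C
C --x--> E
E --x--> F
F --y--> D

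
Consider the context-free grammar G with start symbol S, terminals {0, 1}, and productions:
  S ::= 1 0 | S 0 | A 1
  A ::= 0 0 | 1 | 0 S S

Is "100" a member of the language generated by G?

yes

S ⇒ S0 ⇒ 100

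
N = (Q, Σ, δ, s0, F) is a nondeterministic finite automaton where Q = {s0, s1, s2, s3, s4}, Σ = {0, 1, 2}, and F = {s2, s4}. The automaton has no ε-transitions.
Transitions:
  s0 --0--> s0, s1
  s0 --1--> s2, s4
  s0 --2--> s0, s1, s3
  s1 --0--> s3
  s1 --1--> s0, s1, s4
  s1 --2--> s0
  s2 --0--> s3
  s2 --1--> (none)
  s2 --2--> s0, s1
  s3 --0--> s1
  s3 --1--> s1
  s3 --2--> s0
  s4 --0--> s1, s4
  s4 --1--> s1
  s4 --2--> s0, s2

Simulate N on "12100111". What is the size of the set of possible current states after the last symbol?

4

Start: {s0}
read 1: {s2, s4}
read 2: {s0, s1, s2}
read 1: {s0, s1, s2, s4}
read 0: {s0, s1, s3, s4}
read 0: {s0, s1, s3, s4}
read 1: {s0, s1, s2, s4}
read 1: {s0, s1, s2, s4}
read 1: {s0, s1, s2, s4}
Final reachable set {s0, s1, s2, s4} has 4 states.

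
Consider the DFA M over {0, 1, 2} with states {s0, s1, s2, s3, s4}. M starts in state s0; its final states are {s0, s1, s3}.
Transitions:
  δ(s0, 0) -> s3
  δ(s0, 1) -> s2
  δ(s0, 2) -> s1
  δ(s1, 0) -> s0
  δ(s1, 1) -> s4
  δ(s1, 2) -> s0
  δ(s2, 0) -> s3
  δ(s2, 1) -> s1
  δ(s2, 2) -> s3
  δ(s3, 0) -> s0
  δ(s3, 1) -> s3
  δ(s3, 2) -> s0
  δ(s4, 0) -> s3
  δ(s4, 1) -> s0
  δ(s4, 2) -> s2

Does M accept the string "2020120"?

accepted

s0 --2--> s1
s1 --0--> s0
s0 --2--> s1
s1 --0--> s0
s0 --1--> s2
s2 --2--> s3
s3 --0--> s0
End in state s0, which is an accepting state.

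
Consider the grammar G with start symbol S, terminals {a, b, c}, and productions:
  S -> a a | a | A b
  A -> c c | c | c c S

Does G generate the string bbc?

no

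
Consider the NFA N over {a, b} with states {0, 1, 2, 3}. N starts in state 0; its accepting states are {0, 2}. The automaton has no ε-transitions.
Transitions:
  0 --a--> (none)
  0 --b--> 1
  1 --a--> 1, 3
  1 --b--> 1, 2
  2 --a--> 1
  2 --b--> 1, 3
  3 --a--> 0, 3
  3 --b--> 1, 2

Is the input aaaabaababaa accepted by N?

rejected

Start: {0}
read a: {}
The reachable set is empty and stays empty for the remaining 11 symbols.
Reachable ∩ accepting = {} — empty.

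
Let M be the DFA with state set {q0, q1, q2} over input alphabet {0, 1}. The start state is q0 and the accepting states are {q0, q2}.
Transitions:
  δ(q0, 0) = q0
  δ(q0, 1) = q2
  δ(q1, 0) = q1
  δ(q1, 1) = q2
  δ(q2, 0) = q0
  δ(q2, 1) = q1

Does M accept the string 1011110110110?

rejected

q0 --1--> q2
q2 --0--> q0
q0 --1--> q2
q2 --1--> q1
q1 --1--> q2
q2 --1--> q1
q1 --0--> q1
q1 --1--> q2
q2 --1--> q1
q1 --0--> q1
q1 --1--> q2
q2 --1--> q1
q1 --0--> q1
End in state q1, which is not an accepting state.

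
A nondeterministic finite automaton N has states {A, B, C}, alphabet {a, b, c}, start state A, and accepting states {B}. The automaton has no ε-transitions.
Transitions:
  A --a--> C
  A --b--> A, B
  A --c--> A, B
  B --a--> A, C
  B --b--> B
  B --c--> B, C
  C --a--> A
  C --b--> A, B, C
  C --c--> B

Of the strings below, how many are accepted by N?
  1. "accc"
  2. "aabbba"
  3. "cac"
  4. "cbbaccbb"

3

"accc": accepted
"aabbba": rejected
"cac": accepted
"cbbaccbb": accepted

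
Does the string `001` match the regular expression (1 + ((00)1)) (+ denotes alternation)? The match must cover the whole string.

The right alternative ((00)1) matches 001.

yes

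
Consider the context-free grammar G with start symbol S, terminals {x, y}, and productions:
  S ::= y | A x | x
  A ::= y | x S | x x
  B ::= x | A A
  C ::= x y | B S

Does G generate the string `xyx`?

yes

S ⇒ Ax ⇒ xSx ⇒ xyx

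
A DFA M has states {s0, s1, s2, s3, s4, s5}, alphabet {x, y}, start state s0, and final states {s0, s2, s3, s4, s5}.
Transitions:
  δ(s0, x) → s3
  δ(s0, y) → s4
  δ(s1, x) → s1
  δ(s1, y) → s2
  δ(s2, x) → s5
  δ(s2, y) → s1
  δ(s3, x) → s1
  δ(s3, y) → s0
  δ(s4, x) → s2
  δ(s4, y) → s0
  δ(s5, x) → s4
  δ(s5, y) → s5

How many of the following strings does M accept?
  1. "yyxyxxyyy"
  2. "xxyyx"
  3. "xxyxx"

2

"yyxyxxyyy": accepted
"xxyyx": rejected
"xxyxx": accepted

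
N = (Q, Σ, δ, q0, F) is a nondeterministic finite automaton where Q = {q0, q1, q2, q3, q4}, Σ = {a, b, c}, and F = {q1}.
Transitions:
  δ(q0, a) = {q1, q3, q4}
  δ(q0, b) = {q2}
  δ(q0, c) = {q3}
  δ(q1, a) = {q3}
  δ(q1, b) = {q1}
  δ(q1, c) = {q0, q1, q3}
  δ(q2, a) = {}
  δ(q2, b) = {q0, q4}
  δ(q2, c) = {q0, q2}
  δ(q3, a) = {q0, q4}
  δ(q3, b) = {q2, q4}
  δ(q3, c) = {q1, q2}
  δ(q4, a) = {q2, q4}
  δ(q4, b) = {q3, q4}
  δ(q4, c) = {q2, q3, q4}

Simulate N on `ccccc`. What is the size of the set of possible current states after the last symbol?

Start: {q0}
read c: {q3}
read c: {q1, q2}
read c: {q0, q1, q2, q3}
read c: {q0, q1, q2, q3}
read c: {q0, q1, q2, q3}
Final reachable set {q0, q1, q2, q3} has 4 states.

4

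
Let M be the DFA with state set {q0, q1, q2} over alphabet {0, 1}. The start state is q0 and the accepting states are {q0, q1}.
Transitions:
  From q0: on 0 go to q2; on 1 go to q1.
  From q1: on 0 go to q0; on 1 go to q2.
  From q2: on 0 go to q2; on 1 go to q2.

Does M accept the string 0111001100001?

q0 --0--> q2
q2 --1--> q2
q2 --1--> q2
q2 --1--> q2
q2 --0--> q2
q2 --0--> q2
q2 --1--> q2
q2 --1--> q2
q2 --0--> q2
q2 --0--> q2
q2 --0--> q2
q2 --0--> q2
q2 --1--> q2
End in state q2, which is not an accepting state.

rejected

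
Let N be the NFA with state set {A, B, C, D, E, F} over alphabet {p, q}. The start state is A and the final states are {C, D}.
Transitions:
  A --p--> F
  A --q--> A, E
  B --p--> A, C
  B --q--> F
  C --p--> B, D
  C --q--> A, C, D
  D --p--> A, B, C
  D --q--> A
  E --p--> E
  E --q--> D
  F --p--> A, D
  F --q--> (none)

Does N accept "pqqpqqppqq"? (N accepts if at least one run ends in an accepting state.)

rejected

Start: {A}
read p: {F}
read q: {}
The reachable set is empty and stays empty for the remaining 8 symbols.
Reachable ∩ accepting = {} — empty.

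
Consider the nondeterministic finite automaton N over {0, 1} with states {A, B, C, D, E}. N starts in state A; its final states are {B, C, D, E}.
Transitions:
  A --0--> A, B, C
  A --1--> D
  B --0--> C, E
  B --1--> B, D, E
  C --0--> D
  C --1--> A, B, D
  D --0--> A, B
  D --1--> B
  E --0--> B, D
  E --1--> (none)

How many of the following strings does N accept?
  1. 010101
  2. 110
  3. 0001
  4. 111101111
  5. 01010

010101: accepted
110: accepted
0001: accepted
111101111: accepted
01010: accepted

5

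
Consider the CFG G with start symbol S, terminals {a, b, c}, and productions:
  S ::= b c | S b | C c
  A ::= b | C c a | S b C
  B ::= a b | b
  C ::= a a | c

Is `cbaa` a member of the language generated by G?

no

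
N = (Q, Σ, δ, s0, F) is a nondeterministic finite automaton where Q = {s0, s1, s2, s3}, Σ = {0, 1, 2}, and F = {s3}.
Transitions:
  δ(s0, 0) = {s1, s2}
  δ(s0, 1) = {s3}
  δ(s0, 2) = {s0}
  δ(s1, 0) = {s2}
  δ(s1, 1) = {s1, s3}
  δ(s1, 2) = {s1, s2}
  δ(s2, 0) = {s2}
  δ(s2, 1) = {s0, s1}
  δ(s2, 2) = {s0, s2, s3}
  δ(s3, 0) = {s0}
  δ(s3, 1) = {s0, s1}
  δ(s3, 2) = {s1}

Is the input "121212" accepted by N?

Start: {s0}
read 1: {s3}
read 2: {s1}
read 1: {s1, s3}
read 2: {s1, s2}
read 1: {s0, s1, s3}
read 2: {s0, s1, s2}
Reachable ∩ accepting = {} — empty.

rejected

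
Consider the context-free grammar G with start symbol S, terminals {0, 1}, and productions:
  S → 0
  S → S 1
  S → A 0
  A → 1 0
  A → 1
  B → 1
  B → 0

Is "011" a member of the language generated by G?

S ⇒ S1 ⇒ S11 ⇒ 011

yes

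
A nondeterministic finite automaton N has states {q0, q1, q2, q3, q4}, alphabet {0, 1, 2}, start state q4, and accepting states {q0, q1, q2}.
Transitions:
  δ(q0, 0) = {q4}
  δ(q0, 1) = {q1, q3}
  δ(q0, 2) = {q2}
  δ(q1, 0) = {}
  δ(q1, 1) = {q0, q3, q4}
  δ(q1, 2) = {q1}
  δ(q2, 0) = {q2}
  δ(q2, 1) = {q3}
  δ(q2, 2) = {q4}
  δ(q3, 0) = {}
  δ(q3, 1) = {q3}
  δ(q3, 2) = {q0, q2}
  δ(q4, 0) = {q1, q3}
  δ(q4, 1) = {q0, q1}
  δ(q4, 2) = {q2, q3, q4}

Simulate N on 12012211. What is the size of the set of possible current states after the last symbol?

Start: {q4}
read 1: {q0, q1}
read 2: {q1, q2}
read 0: {q2}
read 1: {q3}
read 2: {q0, q2}
read 2: {q2, q4}
read 1: {q0, q1, q3}
read 1: {q0, q1, q3, q4}
Final reachable set {q0, q1, q3, q4} has 4 states.

4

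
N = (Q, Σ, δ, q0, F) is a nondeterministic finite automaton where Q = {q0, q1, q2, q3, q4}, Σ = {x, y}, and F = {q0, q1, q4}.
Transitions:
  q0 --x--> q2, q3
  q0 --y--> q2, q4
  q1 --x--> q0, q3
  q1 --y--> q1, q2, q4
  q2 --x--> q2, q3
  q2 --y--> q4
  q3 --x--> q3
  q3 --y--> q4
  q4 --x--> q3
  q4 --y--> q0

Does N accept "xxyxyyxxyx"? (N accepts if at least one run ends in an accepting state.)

Start: {q0}
read x: {q2, q3}
read x: {q2, q3}
read y: {q4}
read x: {q3}
read y: {q4}
read y: {q0}
read x: {q2, q3}
read x: {q2, q3}
read y: {q4}
read x: {q3}
Reachable ∩ accepting = {} — empty.

rejected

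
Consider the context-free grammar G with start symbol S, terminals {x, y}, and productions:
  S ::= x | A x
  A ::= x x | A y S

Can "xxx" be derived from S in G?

S ⇒ Ax ⇒ xxx

yes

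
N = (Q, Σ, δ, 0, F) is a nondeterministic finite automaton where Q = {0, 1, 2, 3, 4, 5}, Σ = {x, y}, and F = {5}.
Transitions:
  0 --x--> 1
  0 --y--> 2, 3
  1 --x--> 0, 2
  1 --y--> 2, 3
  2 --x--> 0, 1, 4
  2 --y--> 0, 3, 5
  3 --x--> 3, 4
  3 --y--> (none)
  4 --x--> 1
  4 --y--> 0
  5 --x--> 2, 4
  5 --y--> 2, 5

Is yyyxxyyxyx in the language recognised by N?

rejected

Start: {0}
read y: {2, 3}
read y: {0, 3, 5}
read y: {2, 3, 5}
read x: {0, 1, 2, 3, 4}
read x: {0, 1, 2, 3, 4}
read y: {0, 2, 3, 5}
read y: {0, 2, 3, 5}
read x: {0, 1, 2, 3, 4}
read y: {0, 2, 3, 5}
read x: {0, 1, 2, 3, 4}
Reachable ∩ accepting = {} — empty.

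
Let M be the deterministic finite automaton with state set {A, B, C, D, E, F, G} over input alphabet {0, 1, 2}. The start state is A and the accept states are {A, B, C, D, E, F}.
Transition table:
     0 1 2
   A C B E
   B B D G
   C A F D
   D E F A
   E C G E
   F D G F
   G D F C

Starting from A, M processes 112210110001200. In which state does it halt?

E

A --1--> B
B --1--> D
D --2--> A
A --2--> E
E --1--> G
G --0--> D
D --1--> F
F --1--> G
G --0--> D
D --0--> E
E --0--> C
C --1--> F
F --2--> F
F --0--> D
D --0--> E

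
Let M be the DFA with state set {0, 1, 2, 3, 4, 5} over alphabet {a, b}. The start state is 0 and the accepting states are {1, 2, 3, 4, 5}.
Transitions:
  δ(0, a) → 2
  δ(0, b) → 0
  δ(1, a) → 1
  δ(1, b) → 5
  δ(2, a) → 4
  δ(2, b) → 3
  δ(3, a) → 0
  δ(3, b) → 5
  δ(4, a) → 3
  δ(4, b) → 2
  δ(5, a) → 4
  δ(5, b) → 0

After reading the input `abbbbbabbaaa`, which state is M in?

0 --a--> 2
2 --b--> 3
3 --b--> 5
5 --b--> 0
0 --b--> 0
0 --b--> 0
0 --a--> 2
2 --b--> 3
3 --b--> 5
5 --a--> 4
4 --a--> 3
3 --a--> 0

0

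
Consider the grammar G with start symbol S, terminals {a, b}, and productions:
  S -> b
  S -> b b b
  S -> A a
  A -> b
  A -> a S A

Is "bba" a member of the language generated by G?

no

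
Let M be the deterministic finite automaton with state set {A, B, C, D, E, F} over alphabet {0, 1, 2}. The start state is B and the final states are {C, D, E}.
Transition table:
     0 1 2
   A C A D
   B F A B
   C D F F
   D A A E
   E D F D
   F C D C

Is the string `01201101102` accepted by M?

accepted

B --0--> F
F --1--> D
D --2--> E
E --0--> D
D --1--> A
A --1--> A
A --0--> C
C --1--> F
F --1--> D
D --0--> A
A --2--> D
End in state D, which is an accepting state.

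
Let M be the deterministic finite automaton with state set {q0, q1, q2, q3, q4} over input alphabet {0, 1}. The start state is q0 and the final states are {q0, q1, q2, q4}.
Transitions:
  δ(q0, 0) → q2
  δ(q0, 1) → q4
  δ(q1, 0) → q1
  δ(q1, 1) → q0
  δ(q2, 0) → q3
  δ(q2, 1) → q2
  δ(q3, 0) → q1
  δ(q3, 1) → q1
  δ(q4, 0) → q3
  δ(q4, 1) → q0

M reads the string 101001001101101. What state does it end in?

q1

q0 --1--> q4
q4 --0--> q3
q3 --1--> q1
q1 --0--> q1
q1 --0--> q1
q1 --1--> q0
q0 --0--> q2
q2 --0--> q3
q3 --1--> q1
q1 --1--> q0
q0 --0--> q2
q2 --1--> q2
q2 --1--> q2
q2 --0--> q3
q3 --1--> q1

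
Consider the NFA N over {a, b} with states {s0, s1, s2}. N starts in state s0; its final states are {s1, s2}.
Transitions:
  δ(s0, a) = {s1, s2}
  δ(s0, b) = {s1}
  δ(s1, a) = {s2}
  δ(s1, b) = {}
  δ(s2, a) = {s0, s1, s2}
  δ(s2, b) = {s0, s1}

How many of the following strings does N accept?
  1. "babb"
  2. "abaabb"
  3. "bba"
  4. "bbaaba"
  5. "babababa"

3

"babb": accepted
"abaabb": accepted
"bba": rejected
"bbaaba": rejected
"babababa": accepted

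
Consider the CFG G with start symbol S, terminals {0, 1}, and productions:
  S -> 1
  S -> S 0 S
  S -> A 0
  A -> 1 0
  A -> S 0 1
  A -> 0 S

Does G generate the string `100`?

yes

S ⇒ A0 ⇒ 100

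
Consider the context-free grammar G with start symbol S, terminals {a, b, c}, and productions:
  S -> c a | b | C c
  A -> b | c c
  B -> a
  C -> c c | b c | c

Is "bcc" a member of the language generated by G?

yes

S ⇒ Cc ⇒ bcc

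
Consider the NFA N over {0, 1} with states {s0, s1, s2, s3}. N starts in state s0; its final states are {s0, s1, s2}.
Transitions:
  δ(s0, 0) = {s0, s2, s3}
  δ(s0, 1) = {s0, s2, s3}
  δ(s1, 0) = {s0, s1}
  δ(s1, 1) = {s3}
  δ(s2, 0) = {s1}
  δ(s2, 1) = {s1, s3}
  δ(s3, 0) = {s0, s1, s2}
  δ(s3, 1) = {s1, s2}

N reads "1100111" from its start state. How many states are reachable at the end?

4

Start: {s0}
read 1: {s0, s2, s3}
read 1: {s0, s1, s2, s3}
read 0: {s0, s1, s2, s3}
read 0: {s0, s1, s2, s3}
read 1: {s0, s1, s2, s3}
read 1: {s0, s1, s2, s3}
read 1: {s0, s1, s2, s3}
Final reachable set {s0, s1, s2, s3} has 4 states.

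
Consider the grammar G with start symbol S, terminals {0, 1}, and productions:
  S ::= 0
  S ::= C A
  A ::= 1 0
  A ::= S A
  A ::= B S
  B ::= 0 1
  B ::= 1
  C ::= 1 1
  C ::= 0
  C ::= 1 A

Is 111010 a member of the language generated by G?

S ⇒ CA ⇒ 11A ⇒ 11BS ⇒ 111S ⇒ 111CA ⇒ 1110A ⇒ 111010

yes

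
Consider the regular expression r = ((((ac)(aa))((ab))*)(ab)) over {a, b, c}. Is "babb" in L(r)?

No split of babb into u·v has (((ac)(aa))((ab))*) matching u and (ab) matching v.

no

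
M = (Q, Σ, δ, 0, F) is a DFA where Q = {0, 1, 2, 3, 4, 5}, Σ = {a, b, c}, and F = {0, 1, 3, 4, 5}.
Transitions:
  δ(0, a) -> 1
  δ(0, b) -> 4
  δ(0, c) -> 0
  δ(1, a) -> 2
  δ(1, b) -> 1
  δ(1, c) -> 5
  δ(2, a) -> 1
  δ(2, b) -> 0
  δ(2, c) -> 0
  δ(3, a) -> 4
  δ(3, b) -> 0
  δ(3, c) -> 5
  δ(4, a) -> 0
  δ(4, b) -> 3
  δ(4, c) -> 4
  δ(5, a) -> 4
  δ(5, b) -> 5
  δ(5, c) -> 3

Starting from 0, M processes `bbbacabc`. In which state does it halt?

0 --b--> 4
4 --b--> 3
3 --b--> 0
0 --a--> 1
1 --c--> 5
5 --a--> 4
4 --b--> 3
3 --c--> 5

5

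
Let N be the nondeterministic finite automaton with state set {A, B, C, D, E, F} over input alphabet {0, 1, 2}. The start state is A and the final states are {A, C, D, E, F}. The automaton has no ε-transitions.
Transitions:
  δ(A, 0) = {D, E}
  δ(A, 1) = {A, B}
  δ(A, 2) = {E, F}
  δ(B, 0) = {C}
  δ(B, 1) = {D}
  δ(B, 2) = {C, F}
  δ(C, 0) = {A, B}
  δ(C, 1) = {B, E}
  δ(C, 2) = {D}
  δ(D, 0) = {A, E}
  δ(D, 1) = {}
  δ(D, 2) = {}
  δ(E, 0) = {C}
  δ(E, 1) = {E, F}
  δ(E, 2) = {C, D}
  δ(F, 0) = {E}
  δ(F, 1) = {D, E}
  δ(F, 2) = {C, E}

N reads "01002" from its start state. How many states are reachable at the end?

Start: {A}
read 0: {D, E}
read 1: {E, F}
read 0: {C, E}
read 0: {A, B, C}
read 2: {C, D, E, F}
Final reachable set {C, D, E, F} has 4 states.

4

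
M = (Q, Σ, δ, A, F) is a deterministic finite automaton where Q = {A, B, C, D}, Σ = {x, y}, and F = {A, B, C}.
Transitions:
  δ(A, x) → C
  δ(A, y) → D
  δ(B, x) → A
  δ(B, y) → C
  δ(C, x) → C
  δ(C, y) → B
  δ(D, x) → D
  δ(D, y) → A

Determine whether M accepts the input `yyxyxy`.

rejected

A --y--> D
D --y--> A
A --x--> C
C --y--> B
B --x--> A
A --y--> D
End in state D, which is not an accepting state.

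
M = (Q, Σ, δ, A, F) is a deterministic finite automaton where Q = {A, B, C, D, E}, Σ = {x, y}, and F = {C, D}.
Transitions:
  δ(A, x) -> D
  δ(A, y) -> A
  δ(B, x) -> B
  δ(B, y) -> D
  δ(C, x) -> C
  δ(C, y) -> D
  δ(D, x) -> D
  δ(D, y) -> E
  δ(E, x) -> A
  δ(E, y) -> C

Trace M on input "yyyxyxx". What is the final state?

D

A --y--> A
A --y--> A
A --y--> A
A --x--> D
D --y--> E
E --x--> A
A --x--> D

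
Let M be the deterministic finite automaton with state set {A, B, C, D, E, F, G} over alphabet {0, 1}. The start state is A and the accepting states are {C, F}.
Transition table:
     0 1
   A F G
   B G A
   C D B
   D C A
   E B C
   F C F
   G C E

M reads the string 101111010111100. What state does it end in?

A --1--> G
G --0--> C
C --1--> B
B --1--> A
A --1--> G
G --1--> E
E --0--> B
B --1--> A
A --0--> F
F --1--> F
F --1--> F
F --1--> F
F --1--> F
F --0--> C
C --0--> D

D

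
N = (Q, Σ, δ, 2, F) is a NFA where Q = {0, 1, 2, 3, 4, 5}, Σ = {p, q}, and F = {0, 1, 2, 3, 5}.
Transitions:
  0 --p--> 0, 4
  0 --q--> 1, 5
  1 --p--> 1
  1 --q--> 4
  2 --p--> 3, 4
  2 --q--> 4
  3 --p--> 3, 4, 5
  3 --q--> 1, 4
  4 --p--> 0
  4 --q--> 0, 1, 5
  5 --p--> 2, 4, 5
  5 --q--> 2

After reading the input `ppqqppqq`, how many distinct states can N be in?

Start: {2}
read p: {3, 4}
read p: {0, 3, 4, 5}
read q: {0, 1, 2, 4, 5}
read q: {0, 1, 2, 4, 5}
read p: {0, 1, 2, 3, 4, 5}
read p: {0, 1, 2, 3, 4, 5}
read q: {0, 1, 2, 4, 5}
read q: {0, 1, 2, 4, 5}
Final reachable set {0, 1, 2, 4, 5} has 5 states.

5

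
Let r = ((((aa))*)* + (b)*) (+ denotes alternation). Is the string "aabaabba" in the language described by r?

no

Neither (((aa))*)* nor (b)* matches aabaabba.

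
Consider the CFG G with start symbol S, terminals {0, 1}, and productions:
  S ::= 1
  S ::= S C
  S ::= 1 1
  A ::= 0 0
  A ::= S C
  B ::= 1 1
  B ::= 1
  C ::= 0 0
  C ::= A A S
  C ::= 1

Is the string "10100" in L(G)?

no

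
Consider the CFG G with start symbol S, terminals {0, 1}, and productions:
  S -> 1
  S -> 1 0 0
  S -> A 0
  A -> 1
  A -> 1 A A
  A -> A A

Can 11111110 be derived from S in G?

S ⇒ A0 ⇒ AA0 ⇒ 1A0 ⇒ 11AA0 ⇒ 111A0 ⇒ 111AA0 ⇒ 111AAA0 ⇒ 111AAAA0 ⇒ 1111AAA0 ⇒ 11111AA0 ⇒ 111111A0 ⇒ 11111110

yes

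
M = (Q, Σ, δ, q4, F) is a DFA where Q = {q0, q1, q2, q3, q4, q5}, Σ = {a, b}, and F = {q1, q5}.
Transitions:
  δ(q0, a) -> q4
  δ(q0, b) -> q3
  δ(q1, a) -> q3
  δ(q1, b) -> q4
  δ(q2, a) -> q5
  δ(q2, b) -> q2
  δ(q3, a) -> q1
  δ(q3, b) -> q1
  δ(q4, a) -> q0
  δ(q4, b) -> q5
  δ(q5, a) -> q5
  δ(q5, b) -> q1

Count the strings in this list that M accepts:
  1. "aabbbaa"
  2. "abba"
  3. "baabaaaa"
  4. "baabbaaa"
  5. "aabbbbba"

1

"aabbbaa": rejected
"abba": rejected
"baabaaaa": accepted
"baabbaaa": rejected
"aabbbbba": rejected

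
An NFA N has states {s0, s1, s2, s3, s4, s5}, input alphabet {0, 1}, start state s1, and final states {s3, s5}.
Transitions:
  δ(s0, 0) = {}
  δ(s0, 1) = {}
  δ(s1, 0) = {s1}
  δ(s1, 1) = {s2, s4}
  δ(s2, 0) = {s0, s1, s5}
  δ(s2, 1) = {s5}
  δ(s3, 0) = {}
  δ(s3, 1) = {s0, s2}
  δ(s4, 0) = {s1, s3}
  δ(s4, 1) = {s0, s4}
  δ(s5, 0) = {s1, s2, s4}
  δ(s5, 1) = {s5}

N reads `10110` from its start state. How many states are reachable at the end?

Start: {s1}
read 1: {s2, s4}
read 0: {s0, s1, s3, s5}
read 1: {s0, s2, s4, s5}
read 1: {s0, s4, s5}
read 0: {s1, s2, s3, s4}
Final reachable set {s1, s2, s3, s4} has 4 states.

4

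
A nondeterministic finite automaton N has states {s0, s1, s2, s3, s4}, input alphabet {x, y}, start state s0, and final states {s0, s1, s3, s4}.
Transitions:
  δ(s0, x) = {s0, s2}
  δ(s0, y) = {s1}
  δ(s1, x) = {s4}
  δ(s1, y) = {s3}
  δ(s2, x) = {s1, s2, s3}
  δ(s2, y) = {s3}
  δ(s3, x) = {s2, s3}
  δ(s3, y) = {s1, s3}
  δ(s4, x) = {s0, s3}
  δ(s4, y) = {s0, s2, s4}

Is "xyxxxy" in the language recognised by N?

Start: {s0}
read x: {s0, s2}
read y: {s1, s3}
read x: {s2, s3, s4}
read x: {s0, s1, s2, s3}
read x: {s0, s1, s2, s3, s4}
read y: {s0, s1, s2, s3, s4}
Reachable ∩ accepting = {s0, s1, s3, s4} — nonempty.

accepted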